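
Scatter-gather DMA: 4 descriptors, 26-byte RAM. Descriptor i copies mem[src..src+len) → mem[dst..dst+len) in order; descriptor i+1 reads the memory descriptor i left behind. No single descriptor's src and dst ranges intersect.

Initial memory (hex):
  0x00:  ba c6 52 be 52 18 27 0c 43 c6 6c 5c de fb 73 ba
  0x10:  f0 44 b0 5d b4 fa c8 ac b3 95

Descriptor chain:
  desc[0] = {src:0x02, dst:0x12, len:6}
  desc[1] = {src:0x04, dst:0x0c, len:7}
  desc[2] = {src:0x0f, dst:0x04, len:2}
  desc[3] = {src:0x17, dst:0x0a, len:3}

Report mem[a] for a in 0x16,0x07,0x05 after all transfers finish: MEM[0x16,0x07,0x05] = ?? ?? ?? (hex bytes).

D0: mem[0x12..0x17] <- [52 be 52 18 27 0c]
D1: mem[0x0c..0x12] <- [52 18 27 0c 43 c6 6c]
D2: mem[0x04..0x05] <- [0c 43]
D3: mem[0x0a..0x0c] <- [0c b3 95]
query mem[0x16]=0x27, mem[0x07]=0x0c, mem[0x05]=0x43

MEM[0x16,0x07,0x05] = 27 0c 43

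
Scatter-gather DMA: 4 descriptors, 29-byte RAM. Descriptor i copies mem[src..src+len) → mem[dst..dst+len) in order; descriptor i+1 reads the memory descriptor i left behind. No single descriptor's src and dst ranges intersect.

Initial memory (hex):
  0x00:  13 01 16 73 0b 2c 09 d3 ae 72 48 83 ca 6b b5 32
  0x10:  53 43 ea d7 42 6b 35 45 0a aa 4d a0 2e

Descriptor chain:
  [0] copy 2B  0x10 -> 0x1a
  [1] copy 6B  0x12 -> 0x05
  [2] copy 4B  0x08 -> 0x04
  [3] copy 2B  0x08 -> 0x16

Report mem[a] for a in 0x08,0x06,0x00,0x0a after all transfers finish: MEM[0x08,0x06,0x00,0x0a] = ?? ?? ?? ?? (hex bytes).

  after D0: wrote 2B at 0x1a = 5343
  after D1: wrote 6B at 0x05 = ead7426b3545
  after D2: wrote 4B at 0x04 = 6b354583
  after D3: wrote 2B at 0x16 = 6b35
query mem[0x08]=0x6b, mem[0x06]=0x45, mem[0x00]=0x13, mem[0x0a]=0x45

MEM[0x08,0x06,0x00,0x0a] = 6b 45 13 45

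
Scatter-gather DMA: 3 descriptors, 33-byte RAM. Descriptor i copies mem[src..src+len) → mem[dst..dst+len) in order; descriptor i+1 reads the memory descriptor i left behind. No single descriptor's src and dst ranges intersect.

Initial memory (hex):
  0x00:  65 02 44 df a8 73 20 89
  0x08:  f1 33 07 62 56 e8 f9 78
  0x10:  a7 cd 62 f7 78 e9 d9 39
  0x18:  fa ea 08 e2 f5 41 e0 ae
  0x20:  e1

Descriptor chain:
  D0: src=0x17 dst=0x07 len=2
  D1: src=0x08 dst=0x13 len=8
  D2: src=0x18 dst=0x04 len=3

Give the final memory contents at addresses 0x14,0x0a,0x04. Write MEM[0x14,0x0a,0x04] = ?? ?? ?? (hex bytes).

#0 dst[0x07+2] := {0x39,0xfa}
#1 dst[0x13+8] := {0xfa,0x33,0x07,0x62,0x56,0xe8,0xf9,0x78}
#2 dst[0x04+3] := {0xe8,0xf9,0x78}
query mem[0x14]=0x33, mem[0x0a]=0x07, mem[0x04]=0xe8

MEM[0x14,0x0a,0x04] = 33 07 e8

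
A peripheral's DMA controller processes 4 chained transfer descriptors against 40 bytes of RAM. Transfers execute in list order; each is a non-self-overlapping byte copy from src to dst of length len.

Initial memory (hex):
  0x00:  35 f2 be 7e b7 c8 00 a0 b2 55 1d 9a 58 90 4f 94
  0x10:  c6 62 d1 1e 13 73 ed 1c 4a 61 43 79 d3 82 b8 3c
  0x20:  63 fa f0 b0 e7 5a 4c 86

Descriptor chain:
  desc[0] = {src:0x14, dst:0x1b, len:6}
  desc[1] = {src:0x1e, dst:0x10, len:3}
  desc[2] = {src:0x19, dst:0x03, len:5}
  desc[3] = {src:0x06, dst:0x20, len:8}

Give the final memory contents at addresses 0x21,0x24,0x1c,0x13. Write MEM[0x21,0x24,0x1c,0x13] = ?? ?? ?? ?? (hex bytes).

MEM[0x21,0x24,0x1c,0x13] = ed 1d 73 1e

[0] 0x14->0x1b len=6 : 13 73 ed 1c 4a 61
[1] 0x1e->0x10 len=3 : 1c 4a 61
[2] 0x19->0x03 len=5 : 61 43 13 73 ed
[3] 0x06->0x20 len=8 : 73 ed b2 55 1d 9a 58 90
query mem[0x21]=0xed, mem[0x24]=0x1d, mem[0x1c]=0x73, mem[0x13]=0x1e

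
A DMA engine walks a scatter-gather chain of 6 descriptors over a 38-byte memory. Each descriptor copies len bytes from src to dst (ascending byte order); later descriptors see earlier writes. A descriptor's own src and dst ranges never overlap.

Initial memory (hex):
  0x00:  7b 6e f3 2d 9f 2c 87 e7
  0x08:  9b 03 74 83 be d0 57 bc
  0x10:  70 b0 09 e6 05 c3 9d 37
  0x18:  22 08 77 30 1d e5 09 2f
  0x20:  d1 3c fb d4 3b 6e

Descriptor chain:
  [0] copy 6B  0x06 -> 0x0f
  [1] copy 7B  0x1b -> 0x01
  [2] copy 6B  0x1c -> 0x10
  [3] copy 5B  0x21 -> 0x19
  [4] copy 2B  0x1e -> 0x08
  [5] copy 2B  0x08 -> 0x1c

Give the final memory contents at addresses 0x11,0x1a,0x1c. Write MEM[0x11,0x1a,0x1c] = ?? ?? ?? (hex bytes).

  after D0: wrote 6B at 0x0f = 87e79b037483
  after D1: wrote 7B at 0x01 = 301de5092fd13c
  after D2: wrote 6B at 0x10 = 1de5092fd13c
  after D3: wrote 5B at 0x19 = 3cfbd43b6e
  after D4: wrote 2B at 0x08 = 092f
  after D5: wrote 2B at 0x1c = 092f
query mem[0x11]=0xe5, mem[0x1a]=0xfb, mem[0x1c]=0x09

MEM[0x11,0x1a,0x1c] = e5 fb 09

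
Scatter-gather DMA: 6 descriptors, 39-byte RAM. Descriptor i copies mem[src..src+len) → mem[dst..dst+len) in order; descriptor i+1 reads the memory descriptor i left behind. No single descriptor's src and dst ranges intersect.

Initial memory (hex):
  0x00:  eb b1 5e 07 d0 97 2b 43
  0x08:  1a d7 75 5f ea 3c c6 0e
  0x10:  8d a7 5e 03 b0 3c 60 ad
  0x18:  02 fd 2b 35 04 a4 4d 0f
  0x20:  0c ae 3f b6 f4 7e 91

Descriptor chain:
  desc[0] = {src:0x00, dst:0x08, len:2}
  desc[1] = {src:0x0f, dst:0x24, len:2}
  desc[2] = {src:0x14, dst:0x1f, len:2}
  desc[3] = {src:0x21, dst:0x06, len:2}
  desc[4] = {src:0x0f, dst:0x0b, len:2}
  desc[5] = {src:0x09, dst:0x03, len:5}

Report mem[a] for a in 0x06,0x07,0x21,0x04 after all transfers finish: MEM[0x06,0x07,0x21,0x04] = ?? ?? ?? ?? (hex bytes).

MEM[0x06,0x07,0x21,0x04] = 8d 3c ae 75

#0 dst[0x08+2] := {0xeb,0xb1}
#1 dst[0x24+2] := {0x0e,0x8d}
#2 dst[0x1f+2] := {0xb0,0x3c}
#3 dst[0x06+2] := {0xae,0x3f}
#4 dst[0x0b+2] := {0x0e,0x8d}
#5 dst[0x03+5] := {0xb1,0x75,0x0e,0x8d,0x3c}
query mem[0x06]=0x8d, mem[0x07]=0x3c, mem[0x21]=0xae, mem[0x04]=0x75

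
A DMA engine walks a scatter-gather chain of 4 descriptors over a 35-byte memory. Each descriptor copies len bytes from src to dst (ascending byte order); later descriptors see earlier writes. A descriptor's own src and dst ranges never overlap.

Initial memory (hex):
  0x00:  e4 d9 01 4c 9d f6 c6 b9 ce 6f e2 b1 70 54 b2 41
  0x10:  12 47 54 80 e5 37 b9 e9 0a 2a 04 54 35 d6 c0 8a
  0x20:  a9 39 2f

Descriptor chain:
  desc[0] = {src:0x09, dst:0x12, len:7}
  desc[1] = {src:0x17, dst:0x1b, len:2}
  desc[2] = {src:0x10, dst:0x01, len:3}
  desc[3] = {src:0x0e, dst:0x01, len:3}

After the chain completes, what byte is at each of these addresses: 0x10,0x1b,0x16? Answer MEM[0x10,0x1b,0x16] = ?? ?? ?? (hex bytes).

  after D0: wrote 7B at 0x12 = 6fe2b17054b241
  after D1: wrote 2B at 0x1b = b241
  after D2: wrote 3B at 0x01 = 12476f
  after D3: wrote 3B at 0x01 = b24112
query mem[0x10]=0x12, mem[0x1b]=0xb2, mem[0x16]=0x54

MEM[0x10,0x1b,0x16] = 12 b2 54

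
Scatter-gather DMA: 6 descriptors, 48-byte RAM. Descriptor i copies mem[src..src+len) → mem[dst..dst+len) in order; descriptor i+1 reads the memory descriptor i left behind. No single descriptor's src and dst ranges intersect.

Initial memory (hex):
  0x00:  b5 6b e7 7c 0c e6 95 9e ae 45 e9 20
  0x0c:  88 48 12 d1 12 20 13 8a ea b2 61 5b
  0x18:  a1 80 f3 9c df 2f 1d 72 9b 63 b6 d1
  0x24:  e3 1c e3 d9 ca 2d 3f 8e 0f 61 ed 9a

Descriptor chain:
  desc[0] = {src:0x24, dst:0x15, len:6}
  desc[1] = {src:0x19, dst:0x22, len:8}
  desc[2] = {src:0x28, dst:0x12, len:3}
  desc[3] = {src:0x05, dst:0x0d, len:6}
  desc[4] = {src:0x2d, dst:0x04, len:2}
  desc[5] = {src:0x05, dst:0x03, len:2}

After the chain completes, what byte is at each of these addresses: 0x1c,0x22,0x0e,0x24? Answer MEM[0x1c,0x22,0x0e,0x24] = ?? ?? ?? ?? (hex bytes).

MEM[0x1c,0x22,0x0e,0x24] = df ca 95 9c

[0] 0x24->0x15 len=6 : e3 1c e3 d9 ca 2d
[1] 0x19->0x22 len=8 : ca 2d 9c df 2f 1d 72 9b
[2] 0x28->0x12 len=3 : 72 9b 3f
[3] 0x05->0x0d len=6 : e6 95 9e ae 45 e9
[4] 0x2d->0x04 len=2 : 61 ed
[5] 0x05->0x03 len=2 : ed 95
query mem[0x1c]=0xdf, mem[0x22]=0xca, mem[0x0e]=0x95, mem[0x24]=0x9c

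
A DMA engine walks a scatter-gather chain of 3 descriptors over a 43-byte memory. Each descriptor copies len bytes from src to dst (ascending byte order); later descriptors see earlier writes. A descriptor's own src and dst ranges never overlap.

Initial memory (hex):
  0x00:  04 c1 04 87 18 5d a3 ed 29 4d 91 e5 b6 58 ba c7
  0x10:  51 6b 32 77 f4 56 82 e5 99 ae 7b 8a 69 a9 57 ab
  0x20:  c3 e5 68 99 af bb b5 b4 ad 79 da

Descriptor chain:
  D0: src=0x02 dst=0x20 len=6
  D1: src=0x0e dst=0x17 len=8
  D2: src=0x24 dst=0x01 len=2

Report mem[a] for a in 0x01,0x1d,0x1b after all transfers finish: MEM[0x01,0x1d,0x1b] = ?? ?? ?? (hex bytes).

MEM[0x01,0x1d,0x1b] = a3 f4 32

#0 dst[0x20+6] := {0x04,0x87,0x18,0x5d,0xa3,0xed}
#1 dst[0x17+8] := {0xba,0xc7,0x51,0x6b,0x32,0x77,0xf4,0x56}
#2 dst[0x01+2] := {0xa3,0xed}
query mem[0x01]=0xa3, mem[0x1d]=0xf4, mem[0x1b]=0x32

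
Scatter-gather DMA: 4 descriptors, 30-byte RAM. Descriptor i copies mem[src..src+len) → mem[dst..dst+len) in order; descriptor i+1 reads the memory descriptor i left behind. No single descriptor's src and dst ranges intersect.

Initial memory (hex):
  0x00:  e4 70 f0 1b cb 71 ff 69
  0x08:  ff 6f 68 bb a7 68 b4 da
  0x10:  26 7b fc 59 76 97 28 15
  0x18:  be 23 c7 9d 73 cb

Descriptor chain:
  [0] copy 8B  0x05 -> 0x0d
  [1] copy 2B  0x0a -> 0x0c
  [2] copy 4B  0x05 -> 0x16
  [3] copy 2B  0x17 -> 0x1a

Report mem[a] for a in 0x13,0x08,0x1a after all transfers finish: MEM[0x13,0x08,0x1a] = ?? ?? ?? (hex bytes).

MEM[0x13,0x08,0x1a] = bb ff ff

D0: mem[0x0d..0x14] <- [71 ff 69 ff 6f 68 bb a7]
D1: mem[0x0c..0x0d] <- [68 bb]
D2: mem[0x16..0x19] <- [71 ff 69 ff]
D3: mem[0x1a..0x1b] <- [ff 69]
query mem[0x13]=0xbb, mem[0x08]=0xff, mem[0x1a]=0xff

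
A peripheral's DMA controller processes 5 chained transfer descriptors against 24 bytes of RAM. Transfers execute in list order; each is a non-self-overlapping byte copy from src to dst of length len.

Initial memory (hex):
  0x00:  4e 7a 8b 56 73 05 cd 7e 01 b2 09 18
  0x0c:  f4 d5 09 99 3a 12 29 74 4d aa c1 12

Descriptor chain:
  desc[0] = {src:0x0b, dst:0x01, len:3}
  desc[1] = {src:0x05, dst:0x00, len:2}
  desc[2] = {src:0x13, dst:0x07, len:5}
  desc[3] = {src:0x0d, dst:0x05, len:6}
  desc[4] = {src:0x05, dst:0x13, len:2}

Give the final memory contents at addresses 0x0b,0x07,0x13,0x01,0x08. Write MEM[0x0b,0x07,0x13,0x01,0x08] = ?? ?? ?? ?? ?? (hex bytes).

MEM[0x0b,0x07,0x13,0x01,0x08] = 12 99 d5 cd 3a

D0: mem[0x01..0x03] <- [18 f4 d5]
D1: mem[0x00..0x01] <- [05 cd]
D2: mem[0x07..0x0b] <- [74 4d aa c1 12]
D3: mem[0x05..0x0a] <- [d5 09 99 3a 12 29]
D4: mem[0x13..0x14] <- [d5 09]
query mem[0x0b]=0x12, mem[0x07]=0x99, mem[0x13]=0xd5, mem[0x01]=0xcd, mem[0x08]=0x3a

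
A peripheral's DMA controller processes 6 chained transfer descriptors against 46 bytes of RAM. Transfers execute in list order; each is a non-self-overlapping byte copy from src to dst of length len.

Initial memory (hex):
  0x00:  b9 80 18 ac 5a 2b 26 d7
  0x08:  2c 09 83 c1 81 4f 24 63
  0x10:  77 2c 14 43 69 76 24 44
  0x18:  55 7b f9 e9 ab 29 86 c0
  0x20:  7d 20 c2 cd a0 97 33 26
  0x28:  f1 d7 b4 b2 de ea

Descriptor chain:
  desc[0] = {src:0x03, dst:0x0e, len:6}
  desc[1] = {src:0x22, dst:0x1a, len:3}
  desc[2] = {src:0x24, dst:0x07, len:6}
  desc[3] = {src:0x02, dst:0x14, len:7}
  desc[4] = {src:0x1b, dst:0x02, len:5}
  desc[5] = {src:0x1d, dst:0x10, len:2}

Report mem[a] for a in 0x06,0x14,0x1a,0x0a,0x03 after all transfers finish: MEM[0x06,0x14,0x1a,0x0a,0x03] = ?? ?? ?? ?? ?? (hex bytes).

[0] 0x03->0x0e len=6 : ac 5a 2b 26 d7 2c
[1] 0x22->0x1a len=3 : c2 cd a0
[2] 0x24->0x07 len=6 : a0 97 33 26 f1 d7
[3] 0x02->0x14 len=7 : 18 ac 5a 2b 26 a0 97
[4] 0x1b->0x02 len=5 : cd a0 29 86 c0
[5] 0x1d->0x10 len=2 : 29 86
query mem[0x06]=0xc0, mem[0x14]=0x18, mem[0x1a]=0x97, mem[0x0a]=0x26, mem[0x03]=0xa0

MEM[0x06,0x14,0x1a,0x0a,0x03] = c0 18 97 26 a0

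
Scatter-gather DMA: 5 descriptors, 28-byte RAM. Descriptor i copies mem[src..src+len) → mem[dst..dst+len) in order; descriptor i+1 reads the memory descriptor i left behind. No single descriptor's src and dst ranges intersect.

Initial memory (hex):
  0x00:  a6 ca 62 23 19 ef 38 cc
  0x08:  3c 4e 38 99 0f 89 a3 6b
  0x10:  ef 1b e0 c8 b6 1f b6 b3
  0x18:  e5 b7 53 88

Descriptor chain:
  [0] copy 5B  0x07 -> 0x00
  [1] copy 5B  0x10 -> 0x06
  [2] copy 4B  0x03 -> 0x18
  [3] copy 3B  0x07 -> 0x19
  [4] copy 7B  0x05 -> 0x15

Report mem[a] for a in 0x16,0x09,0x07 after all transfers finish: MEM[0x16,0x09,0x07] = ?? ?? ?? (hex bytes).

MEM[0x16,0x09,0x07] = ef c8 1b

#0 dst[0x00+5] := {0xcc,0x3c,0x4e,0x38,0x99}
#1 dst[0x06+5] := {0xef,0x1b,0xe0,0xc8,0xb6}
#2 dst[0x18+4] := {0x38,0x99,0xef,0xef}
#3 dst[0x19+3] := {0x1b,0xe0,0xc8}
#4 dst[0x15+7] := {0xef,0xef,0x1b,0xe0,0xc8,0xb6,0x99}
query mem[0x16]=0xef, mem[0x09]=0xc8, mem[0x07]=0x1b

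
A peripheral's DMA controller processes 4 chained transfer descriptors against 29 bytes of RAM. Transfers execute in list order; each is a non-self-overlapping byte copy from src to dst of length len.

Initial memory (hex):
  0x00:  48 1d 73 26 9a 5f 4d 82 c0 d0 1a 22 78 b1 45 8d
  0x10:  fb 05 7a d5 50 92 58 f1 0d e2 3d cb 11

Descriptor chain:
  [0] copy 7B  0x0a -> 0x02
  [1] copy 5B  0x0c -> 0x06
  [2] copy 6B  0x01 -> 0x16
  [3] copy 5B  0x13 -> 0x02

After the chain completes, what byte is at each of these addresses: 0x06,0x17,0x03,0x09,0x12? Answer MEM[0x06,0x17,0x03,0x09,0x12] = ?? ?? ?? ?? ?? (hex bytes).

MEM[0x06,0x17,0x03,0x09,0x12] = 1a 1a 50 8d 7a

[0] 0x0a->0x02 len=7 : 1a 22 78 b1 45 8d fb
[1] 0x0c->0x06 len=5 : 78 b1 45 8d fb
[2] 0x01->0x16 len=6 : 1d 1a 22 78 b1 78
[3] 0x13->0x02 len=5 : d5 50 92 1d 1a
query mem[0x06]=0x1a, mem[0x17]=0x1a, mem[0x03]=0x50, mem[0x09]=0x8d, mem[0x12]=0x7a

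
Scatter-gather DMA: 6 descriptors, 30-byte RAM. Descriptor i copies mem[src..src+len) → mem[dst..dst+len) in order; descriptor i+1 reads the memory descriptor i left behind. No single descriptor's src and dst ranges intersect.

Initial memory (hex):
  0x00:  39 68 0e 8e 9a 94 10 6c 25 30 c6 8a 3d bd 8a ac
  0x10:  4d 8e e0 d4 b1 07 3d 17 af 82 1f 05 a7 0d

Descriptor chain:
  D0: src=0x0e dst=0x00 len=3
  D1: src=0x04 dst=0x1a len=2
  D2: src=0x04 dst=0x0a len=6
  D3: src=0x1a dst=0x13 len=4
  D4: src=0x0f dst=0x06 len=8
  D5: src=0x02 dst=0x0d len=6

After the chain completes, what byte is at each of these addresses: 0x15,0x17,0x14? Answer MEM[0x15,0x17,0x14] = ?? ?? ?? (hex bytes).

  after D0: wrote 3B at 0x00 = 8aac4d
  after D1: wrote 2B at 0x1a = 9a94
  after D2: wrote 6B at 0x0a = 9a94106c2530
  after D3: wrote 4B at 0x13 = 9a94a70d
  after D4: wrote 8B at 0x06 = 304d8ee09a94a70d
  after D5: wrote 6B at 0x0d = 4d8e9a94304d
query mem[0x15]=0xa7, mem[0x17]=0x17, mem[0x14]=0x94

MEM[0x15,0x17,0x14] = a7 17 94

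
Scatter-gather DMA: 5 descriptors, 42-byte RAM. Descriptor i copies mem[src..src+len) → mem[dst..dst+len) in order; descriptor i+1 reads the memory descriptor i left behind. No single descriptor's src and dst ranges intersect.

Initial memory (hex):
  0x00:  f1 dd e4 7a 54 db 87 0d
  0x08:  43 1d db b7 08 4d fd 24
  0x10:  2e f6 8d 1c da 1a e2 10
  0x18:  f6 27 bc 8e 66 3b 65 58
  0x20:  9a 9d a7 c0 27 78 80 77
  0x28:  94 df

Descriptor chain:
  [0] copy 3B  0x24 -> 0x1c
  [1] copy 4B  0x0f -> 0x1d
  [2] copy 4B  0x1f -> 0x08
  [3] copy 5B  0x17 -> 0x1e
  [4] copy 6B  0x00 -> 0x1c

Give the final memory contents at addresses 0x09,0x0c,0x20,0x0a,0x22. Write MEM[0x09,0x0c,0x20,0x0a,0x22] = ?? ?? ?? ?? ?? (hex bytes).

MEM[0x09,0x0c,0x20,0x0a,0x22] = 8d 08 54 9d 8e

D0: mem[0x1c..0x1e] <- [27 78 80]
D1: mem[0x1d..0x20] <- [24 2e f6 8d]
D2: mem[0x08..0x0b] <- [f6 8d 9d a7]
D3: mem[0x1e..0x22] <- [10 f6 27 bc 8e]
D4: mem[0x1c..0x21] <- [f1 dd e4 7a 54 db]
query mem[0x09]=0x8d, mem[0x0c]=0x08, mem[0x20]=0x54, mem[0x0a]=0x9d, mem[0x22]=0x8e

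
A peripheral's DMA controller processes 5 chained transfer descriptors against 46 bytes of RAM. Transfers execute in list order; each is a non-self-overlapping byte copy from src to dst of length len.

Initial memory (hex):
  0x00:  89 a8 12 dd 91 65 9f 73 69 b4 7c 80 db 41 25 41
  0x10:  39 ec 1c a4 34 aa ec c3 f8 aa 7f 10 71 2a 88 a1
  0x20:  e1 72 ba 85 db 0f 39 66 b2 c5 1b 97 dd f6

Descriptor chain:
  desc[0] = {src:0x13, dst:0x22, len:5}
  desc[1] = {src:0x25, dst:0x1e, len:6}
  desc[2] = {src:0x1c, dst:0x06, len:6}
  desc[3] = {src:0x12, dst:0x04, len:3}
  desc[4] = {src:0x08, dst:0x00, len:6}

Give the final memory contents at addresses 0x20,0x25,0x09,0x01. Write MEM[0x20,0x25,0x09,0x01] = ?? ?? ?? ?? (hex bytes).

MEM[0x20,0x25,0x09,0x01] = 66 ec c3 c3

D0: mem[0x22..0x26] <- [a4 34 aa ec c3]
D1: mem[0x1e..0x23] <- [ec c3 66 b2 c5 1b]
D2: mem[0x06..0x0b] <- [71 2a ec c3 66 b2]
D3: mem[0x04..0x06] <- [1c a4 34]
D4: mem[0x00..0x05] <- [ec c3 66 b2 db 41]
query mem[0x20]=0x66, mem[0x25]=0xec, mem[0x09]=0xc3, mem[0x01]=0xc3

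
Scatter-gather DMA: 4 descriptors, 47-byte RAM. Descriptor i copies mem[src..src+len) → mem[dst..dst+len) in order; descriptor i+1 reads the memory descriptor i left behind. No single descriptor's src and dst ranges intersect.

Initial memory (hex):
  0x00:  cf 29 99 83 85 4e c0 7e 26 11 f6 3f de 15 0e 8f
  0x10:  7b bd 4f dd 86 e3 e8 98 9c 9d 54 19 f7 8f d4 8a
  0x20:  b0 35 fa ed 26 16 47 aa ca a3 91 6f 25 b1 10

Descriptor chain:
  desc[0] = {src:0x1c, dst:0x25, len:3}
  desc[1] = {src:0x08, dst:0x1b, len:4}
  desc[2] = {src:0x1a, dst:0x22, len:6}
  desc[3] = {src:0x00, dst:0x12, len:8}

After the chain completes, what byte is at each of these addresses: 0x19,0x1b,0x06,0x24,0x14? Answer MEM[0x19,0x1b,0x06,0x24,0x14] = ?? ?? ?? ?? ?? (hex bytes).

D0: mem[0x25..0x27] <- [f7 8f d4]
D1: mem[0x1b..0x1e] <- [26 11 f6 3f]
D2: mem[0x22..0x27] <- [54 26 11 f6 3f 8a]
D3: mem[0x12..0x19] <- [cf 29 99 83 85 4e c0 7e]
query mem[0x19]=0x7e, mem[0x1b]=0x26, mem[0x06]=0xc0, mem[0x24]=0x11, mem[0x14]=0x99

MEM[0x19,0x1b,0x06,0x24,0x14] = 7e 26 c0 11 99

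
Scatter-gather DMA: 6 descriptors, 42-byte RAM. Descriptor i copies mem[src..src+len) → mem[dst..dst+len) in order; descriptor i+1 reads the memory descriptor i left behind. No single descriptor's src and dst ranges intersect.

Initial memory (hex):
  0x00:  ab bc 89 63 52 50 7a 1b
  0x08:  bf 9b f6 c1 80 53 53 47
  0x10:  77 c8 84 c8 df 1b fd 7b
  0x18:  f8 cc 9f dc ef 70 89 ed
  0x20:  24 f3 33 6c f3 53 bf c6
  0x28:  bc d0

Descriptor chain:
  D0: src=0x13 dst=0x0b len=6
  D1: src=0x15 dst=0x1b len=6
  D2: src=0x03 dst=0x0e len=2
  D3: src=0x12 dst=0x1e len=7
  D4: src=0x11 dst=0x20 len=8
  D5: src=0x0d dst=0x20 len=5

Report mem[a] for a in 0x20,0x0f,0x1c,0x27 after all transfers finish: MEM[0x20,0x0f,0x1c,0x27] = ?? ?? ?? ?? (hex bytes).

MEM[0x20,0x0f,0x1c,0x27] = 1b 52 fd f8

D0: mem[0x0b..0x10] <- [c8 df 1b fd 7b f8]
D1: mem[0x1b..0x20] <- [1b fd 7b f8 cc 9f]
D2: mem[0x0e..0x0f] <- [63 52]
D3: mem[0x1e..0x24] <- [84 c8 df 1b fd 7b f8]
D4: mem[0x20..0x27] <- [c8 84 c8 df 1b fd 7b f8]
D5: mem[0x20..0x24] <- [1b 63 52 f8 c8]
query mem[0x20]=0x1b, mem[0x0f]=0x52, mem[0x1c]=0xfd, mem[0x27]=0xf8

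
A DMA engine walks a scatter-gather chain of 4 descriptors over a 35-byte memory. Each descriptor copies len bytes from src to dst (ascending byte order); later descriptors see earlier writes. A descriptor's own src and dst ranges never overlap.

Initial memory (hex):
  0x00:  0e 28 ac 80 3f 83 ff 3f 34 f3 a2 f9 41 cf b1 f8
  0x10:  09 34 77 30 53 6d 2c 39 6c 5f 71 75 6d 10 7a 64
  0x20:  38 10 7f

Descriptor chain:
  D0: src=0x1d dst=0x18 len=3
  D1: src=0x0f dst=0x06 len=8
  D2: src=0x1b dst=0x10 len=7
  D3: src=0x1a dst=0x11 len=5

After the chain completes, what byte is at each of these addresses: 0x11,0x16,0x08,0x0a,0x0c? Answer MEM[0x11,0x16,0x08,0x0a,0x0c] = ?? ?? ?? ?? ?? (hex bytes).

MEM[0x11,0x16,0x08,0x0a,0x0c] = 64 10 34 30 6d

  after D0: wrote 3B at 0x18 = 107a64
  after D1: wrote 8B at 0x06 = f809347730536d2c
  after D2: wrote 7B at 0x10 = 756d107a643810
  after D3: wrote 5B at 0x11 = 64756d107a
query mem[0x11]=0x64, mem[0x16]=0x10, mem[0x08]=0x34, mem[0x0a]=0x30, mem[0x0c]=0x6d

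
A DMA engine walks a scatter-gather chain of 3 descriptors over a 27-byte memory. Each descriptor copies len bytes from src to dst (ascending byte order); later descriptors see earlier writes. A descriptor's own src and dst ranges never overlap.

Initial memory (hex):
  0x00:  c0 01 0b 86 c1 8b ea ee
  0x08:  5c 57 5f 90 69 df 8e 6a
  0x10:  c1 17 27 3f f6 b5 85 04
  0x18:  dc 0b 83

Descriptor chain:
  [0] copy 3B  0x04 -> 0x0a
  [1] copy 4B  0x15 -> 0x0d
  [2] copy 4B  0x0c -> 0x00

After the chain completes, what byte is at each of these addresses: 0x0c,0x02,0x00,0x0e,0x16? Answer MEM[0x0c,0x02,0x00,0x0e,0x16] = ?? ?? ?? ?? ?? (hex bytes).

MEM[0x0c,0x02,0x00,0x0e,0x16] = ea 85 ea 85 85

  after D0: wrote 3B at 0x0a = c18bea
  after D1: wrote 4B at 0x0d = b58504dc
  after D2: wrote 4B at 0x00 = eab58504
query mem[0x0c]=0xea, mem[0x02]=0x85, mem[0x00]=0xea, mem[0x0e]=0x85, mem[0x16]=0x85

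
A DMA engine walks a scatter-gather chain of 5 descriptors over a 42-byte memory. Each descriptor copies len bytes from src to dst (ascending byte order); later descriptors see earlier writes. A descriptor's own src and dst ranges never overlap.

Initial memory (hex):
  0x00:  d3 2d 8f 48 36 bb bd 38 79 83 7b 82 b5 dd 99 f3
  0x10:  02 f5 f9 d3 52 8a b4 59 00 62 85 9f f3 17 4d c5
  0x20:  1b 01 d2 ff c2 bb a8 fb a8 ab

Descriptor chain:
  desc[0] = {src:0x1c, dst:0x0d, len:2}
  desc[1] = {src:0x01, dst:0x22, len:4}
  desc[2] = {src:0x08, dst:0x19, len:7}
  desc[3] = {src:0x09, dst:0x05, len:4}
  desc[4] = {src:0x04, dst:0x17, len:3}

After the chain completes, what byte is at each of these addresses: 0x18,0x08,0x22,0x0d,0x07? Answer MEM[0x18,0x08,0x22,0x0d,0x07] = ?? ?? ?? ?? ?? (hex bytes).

#0 dst[0x0d+2] := {0xf3,0x17}
#1 dst[0x22+4] := {0x2d,0x8f,0x48,0x36}
#2 dst[0x19+7] := {0x79,0x83,0x7b,0x82,0xb5,0xf3,0x17}
#3 dst[0x05+4] := {0x83,0x7b,0x82,0xb5}
#4 dst[0x17+3] := {0x36,0x83,0x7b}
query mem[0x18]=0x83, mem[0x08]=0xb5, mem[0x22]=0x2d, mem[0x0d]=0xf3, mem[0x07]=0x82

MEM[0x18,0x08,0x22,0x0d,0x07] = 83 b5 2d f3 82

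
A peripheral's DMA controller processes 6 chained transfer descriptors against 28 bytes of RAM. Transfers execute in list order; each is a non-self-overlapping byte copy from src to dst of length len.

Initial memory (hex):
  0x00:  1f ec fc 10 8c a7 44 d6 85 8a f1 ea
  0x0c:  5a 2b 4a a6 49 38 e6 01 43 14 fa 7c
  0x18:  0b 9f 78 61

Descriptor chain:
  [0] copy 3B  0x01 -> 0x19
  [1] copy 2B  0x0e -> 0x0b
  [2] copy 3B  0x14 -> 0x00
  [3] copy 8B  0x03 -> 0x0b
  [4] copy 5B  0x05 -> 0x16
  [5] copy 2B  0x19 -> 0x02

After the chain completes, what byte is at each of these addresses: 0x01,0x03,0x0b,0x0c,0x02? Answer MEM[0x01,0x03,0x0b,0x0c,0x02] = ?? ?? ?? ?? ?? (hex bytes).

MEM[0x01,0x03,0x0b,0x0c,0x02] = 14 8a 10 8c 85

D0: mem[0x19..0x1b] <- [ec fc 10]
D1: mem[0x0b..0x0c] <- [4a a6]
D2: mem[0x00..0x02] <- [43 14 fa]
D3: mem[0x0b..0x12] <- [10 8c a7 44 d6 85 8a f1]
D4: mem[0x16..0x1a] <- [a7 44 d6 85 8a]
D5: mem[0x02..0x03] <- [85 8a]
query mem[0x01]=0x14, mem[0x03]=0x8a, mem[0x0b]=0x10, mem[0x0c]=0x8c, mem[0x02]=0x85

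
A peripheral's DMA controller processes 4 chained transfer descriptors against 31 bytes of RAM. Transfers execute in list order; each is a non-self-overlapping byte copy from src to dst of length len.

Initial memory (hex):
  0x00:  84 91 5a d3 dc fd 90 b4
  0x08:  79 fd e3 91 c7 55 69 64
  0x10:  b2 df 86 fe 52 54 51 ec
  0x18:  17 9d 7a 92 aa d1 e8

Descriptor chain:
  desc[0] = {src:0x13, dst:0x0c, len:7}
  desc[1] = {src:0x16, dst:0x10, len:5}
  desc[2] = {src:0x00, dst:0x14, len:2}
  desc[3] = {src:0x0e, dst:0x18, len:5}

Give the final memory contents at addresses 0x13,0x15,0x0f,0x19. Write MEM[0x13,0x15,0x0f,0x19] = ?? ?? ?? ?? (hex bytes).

#0 dst[0x0c+7] := {0xfe,0x52,0x54,0x51,0xec,0x17,0x9d}
#1 dst[0x10+5] := {0x51,0xec,0x17,0x9d,0x7a}
#2 dst[0x14+2] := {0x84,0x91}
#3 dst[0x18+5] := {0x54,0x51,0x51,0xec,0x17}
query mem[0x13]=0x9d, mem[0x15]=0x91, mem[0x0f]=0x51, mem[0x19]=0x51

MEM[0x13,0x15,0x0f,0x19] = 9d 91 51 51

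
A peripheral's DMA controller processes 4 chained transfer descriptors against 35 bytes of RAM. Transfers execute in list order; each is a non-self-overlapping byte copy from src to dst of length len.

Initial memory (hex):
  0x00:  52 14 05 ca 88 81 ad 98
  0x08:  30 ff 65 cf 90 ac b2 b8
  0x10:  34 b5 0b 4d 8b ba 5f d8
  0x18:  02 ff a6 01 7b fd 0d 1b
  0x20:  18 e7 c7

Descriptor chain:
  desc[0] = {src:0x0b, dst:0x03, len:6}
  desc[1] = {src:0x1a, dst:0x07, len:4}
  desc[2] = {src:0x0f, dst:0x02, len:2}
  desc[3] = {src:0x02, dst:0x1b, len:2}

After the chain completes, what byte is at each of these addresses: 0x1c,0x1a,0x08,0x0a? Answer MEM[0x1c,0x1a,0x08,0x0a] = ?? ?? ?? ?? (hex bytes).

  after D0: wrote 6B at 0x03 = cf90acb2b834
  after D1: wrote 4B at 0x07 = a6017bfd
  after D2: wrote 2B at 0x02 = b834
  after D3: wrote 2B at 0x1b = b834
query mem[0x1c]=0x34, mem[0x1a]=0xa6, mem[0x08]=0x01, mem[0x0a]=0xfd

MEM[0x1c,0x1a,0x08,0x0a] = 34 a6 01 fd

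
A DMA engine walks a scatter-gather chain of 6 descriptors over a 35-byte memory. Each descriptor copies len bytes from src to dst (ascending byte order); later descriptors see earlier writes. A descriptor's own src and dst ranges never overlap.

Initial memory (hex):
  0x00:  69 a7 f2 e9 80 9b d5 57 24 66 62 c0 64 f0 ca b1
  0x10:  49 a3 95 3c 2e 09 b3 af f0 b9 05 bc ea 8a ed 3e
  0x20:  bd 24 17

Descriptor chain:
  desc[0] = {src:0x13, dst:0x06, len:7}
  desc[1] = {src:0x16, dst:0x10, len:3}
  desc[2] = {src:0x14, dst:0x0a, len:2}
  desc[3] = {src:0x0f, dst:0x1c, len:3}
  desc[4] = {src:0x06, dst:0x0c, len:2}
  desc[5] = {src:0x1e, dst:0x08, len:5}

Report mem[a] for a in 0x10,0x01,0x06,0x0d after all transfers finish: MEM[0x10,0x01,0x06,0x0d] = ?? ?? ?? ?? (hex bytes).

MEM[0x10,0x01,0x06,0x0d] = b3 a7 3c 2e

  after D0: wrote 7B at 0x06 = 3c2e09b3aff0b9
  after D1: wrote 3B at 0x10 = b3aff0
  after D2: wrote 2B at 0x0a = 2e09
  after D3: wrote 3B at 0x1c = b1b3af
  after D4: wrote 2B at 0x0c = 3c2e
  after D5: wrote 5B at 0x08 = af3ebd2417
query mem[0x10]=0xb3, mem[0x01]=0xa7, mem[0x06]=0x3c, mem[0x0d]=0x2e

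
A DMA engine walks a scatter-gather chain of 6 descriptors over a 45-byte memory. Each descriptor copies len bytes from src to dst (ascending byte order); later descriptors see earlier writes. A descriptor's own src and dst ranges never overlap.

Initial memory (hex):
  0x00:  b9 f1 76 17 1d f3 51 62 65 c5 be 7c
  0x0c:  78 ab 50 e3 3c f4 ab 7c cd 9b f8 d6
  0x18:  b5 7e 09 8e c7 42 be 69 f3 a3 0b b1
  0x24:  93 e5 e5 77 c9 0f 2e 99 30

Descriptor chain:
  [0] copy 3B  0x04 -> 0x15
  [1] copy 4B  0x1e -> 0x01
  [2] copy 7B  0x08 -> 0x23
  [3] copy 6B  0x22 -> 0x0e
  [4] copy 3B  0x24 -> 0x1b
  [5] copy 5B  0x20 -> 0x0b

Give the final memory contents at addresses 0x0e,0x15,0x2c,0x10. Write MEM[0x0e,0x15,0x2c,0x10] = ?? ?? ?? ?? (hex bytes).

D0: mem[0x15..0x17] <- [1d f3 51]
D1: mem[0x01..0x04] <- [be 69 f3 a3]
D2: mem[0x23..0x29] <- [65 c5 be 7c 78 ab 50]
D3: mem[0x0e..0x13] <- [0b 65 c5 be 7c 78]
D4: mem[0x1b..0x1d] <- [c5 be 7c]
D5: mem[0x0b..0x0f] <- [f3 a3 0b 65 c5]
query mem[0x0e]=0x65, mem[0x15]=0x1d, mem[0x2c]=0x30, mem[0x10]=0xc5

MEM[0x0e,0x15,0x2c,0x10] = 65 1d 30 c5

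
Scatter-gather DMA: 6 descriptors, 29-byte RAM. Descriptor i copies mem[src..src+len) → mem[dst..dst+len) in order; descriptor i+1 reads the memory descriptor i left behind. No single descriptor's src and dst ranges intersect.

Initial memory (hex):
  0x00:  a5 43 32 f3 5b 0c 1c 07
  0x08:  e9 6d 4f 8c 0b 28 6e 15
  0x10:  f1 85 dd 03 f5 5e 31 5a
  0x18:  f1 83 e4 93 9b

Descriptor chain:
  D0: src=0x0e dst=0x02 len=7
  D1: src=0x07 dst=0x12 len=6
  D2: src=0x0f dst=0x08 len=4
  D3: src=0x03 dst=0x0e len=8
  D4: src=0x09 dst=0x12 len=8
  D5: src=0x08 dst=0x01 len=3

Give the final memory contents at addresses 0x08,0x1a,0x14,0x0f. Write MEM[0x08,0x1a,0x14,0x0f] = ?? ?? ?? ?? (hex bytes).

[0] 0x0e->0x02 len=7 : 6e 15 f1 85 dd 03 f5
[1] 0x07->0x12 len=6 : 03 f5 6d 4f 8c 0b
[2] 0x0f->0x08 len=4 : 15 f1 85 03
[3] 0x03->0x0e len=8 : 15 f1 85 dd 03 15 f1 85
[4] 0x09->0x12 len=8 : f1 85 03 0b 28 15 f1 85
[5] 0x08->0x01 len=3 : 15 f1 85
query mem[0x08]=0x15, mem[0x1a]=0xe4, mem[0x14]=0x03, mem[0x0f]=0xf1

MEM[0x08,0x1a,0x14,0x0f] = 15 e4 03 f1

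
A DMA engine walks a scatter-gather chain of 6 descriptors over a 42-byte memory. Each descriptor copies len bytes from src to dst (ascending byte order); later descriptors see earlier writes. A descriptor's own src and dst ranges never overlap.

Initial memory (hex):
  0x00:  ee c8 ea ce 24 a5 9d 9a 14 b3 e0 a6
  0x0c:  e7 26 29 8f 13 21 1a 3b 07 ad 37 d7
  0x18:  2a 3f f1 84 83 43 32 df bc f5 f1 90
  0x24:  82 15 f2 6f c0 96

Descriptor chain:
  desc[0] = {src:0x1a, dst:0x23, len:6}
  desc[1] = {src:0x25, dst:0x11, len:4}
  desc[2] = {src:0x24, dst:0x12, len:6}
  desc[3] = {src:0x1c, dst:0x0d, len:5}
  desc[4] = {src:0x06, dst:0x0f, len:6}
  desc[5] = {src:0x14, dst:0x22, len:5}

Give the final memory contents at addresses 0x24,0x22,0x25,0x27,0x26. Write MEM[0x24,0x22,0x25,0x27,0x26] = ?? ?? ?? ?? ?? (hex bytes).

  after D0: wrote 6B at 0x23 = f184834332df
  after D1: wrote 4B at 0x11 = 834332df
  after D2: wrote 6B at 0x12 = 84834332df96
  after D3: wrote 5B at 0x0d = 834332dfbc
  after D4: wrote 6B at 0x0f = 9d9a14b3e0a6
  after D5: wrote 5B at 0x22 = a632df962a
query mem[0x24]=0xdf, mem[0x22]=0xa6, mem[0x25]=0x96, mem[0x27]=0x32, mem[0x26]=0x2a

MEM[0x24,0x22,0x25,0x27,0x26] = df a6 96 32 2a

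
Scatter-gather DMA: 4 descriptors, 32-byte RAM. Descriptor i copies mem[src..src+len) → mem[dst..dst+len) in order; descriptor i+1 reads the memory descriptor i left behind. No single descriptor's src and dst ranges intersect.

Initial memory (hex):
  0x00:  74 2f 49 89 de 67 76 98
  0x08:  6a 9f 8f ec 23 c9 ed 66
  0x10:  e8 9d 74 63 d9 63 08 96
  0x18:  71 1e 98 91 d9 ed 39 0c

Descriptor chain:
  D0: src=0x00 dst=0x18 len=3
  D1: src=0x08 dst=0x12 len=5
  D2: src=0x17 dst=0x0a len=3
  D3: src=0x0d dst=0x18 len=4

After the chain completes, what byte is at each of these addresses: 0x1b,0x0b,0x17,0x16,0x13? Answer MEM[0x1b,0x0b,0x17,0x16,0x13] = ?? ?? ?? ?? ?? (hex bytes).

D0: mem[0x18..0x1a] <- [74 2f 49]
D1: mem[0x12..0x16] <- [6a 9f 8f ec 23]
D2: mem[0x0a..0x0c] <- [96 74 2f]
D3: mem[0x18..0x1b] <- [c9 ed 66 e8]
query mem[0x1b]=0xe8, mem[0x0b]=0x74, mem[0x17]=0x96, mem[0x16]=0x23, mem[0x13]=0x9f

MEM[0x1b,0x0b,0x17,0x16,0x13] = e8 74 96 23 9f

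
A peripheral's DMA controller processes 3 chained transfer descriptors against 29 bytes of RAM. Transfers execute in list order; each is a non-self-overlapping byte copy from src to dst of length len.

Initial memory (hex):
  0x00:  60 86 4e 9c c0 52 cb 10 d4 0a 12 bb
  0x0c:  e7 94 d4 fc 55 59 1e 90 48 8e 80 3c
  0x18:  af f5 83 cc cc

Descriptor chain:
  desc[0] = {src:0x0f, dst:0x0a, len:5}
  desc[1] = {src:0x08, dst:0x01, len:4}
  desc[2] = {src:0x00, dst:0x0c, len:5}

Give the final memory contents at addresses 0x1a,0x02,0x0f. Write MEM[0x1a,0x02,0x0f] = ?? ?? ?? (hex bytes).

  after D0: wrote 5B at 0x0a = fc55591e90
  after D1: wrote 4B at 0x01 = d40afc55
  after D2: wrote 5B at 0x0c = 60d40afc55
query mem[0x1a]=0x83, mem[0x02]=0x0a, mem[0x0f]=0xfc

MEM[0x1a,0x02,0x0f] = 83 0a fc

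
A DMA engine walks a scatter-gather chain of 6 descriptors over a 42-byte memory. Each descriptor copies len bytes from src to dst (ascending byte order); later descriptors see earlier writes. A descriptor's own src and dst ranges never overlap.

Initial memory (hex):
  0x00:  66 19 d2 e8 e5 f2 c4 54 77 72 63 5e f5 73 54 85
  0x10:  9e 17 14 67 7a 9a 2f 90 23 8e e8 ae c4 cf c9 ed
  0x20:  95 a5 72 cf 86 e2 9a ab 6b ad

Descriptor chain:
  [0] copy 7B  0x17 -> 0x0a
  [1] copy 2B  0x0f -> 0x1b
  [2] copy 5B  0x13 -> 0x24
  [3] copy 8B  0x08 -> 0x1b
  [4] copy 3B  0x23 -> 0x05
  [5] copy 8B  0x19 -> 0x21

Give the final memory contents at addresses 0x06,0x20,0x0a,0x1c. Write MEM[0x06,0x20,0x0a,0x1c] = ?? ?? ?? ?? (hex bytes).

[0] 0x17->0x0a len=7 : 90 23 8e e8 ae c4 cf
[1] 0x0f->0x1b len=2 : c4 cf
[2] 0x13->0x24 len=5 : 67 7a 9a 2f 90
[3] 0x08->0x1b len=8 : 77 72 90 23 8e e8 ae c4
[4] 0x23->0x05 len=3 : cf 67 7a
[5] 0x19->0x21 len=8 : 8e e8 77 72 90 23 8e e8
query mem[0x06]=0x67, mem[0x20]=0xe8, mem[0x0a]=0x90, mem[0x1c]=0x72

MEM[0x06,0x20,0x0a,0x1c] = 67 e8 90 72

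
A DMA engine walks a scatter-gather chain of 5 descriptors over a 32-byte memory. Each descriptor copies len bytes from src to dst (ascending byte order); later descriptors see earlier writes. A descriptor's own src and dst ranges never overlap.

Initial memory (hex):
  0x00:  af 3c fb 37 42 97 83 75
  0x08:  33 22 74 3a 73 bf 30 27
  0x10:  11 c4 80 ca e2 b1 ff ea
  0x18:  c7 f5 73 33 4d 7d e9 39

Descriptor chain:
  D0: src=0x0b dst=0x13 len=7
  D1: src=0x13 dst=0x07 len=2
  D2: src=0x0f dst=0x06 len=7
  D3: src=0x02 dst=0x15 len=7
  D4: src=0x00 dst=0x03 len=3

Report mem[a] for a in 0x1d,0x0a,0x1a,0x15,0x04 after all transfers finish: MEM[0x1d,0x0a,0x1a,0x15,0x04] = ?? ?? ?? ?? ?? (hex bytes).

MEM[0x1d,0x0a,0x1a,0x15,0x04] = 7d 3a 11 fb 3c

[0] 0x0b->0x13 len=7 : 3a 73 bf 30 27 11 c4
[1] 0x13->0x07 len=2 : 3a 73
[2] 0x0f->0x06 len=7 : 27 11 c4 80 3a 73 bf
[3] 0x02->0x15 len=7 : fb 37 42 97 27 11 c4
[4] 0x00->0x03 len=3 : af 3c fb
query mem[0x1d]=0x7d, mem[0x0a]=0x3a, mem[0x1a]=0x11, mem[0x15]=0xfb, mem[0x04]=0x3c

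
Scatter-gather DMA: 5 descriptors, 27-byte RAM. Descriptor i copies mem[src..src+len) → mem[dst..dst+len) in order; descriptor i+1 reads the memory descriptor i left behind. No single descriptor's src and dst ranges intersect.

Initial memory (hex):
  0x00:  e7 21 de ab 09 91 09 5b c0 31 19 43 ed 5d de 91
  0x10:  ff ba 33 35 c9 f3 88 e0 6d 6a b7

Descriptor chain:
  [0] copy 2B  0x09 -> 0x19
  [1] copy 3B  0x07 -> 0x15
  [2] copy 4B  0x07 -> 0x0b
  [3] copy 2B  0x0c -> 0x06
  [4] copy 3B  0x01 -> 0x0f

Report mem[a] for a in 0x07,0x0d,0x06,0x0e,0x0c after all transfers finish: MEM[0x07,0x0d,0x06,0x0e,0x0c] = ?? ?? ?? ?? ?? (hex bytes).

[0] 0x09->0x19 len=2 : 31 19
[1] 0x07->0x15 len=3 : 5b c0 31
[2] 0x07->0x0b len=4 : 5b c0 31 19
[3] 0x0c->0x06 len=2 : c0 31
[4] 0x01->0x0f len=3 : 21 de ab
query mem[0x07]=0x31, mem[0x0d]=0x31, mem[0x06]=0xc0, mem[0x0e]=0x19, mem[0x0c]=0xc0

MEM[0x07,0x0d,0x06,0x0e,0x0c] = 31 31 c0 19 c0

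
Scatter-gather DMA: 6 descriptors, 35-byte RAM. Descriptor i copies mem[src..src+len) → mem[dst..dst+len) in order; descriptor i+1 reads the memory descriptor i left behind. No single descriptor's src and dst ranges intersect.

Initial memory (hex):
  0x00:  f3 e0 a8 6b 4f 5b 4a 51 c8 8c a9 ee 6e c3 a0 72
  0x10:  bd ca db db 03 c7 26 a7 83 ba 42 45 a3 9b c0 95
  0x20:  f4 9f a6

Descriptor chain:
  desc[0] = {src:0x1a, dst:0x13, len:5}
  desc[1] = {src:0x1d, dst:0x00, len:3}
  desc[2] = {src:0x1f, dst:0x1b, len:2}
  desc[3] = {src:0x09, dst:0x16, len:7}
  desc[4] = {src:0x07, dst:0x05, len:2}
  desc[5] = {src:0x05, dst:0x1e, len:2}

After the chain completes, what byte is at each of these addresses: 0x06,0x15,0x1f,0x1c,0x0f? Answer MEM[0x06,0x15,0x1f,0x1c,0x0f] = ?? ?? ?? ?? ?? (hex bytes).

  after D0: wrote 5B at 0x13 = 4245a39bc0
  after D1: wrote 3B at 0x00 = 9bc095
  after D2: wrote 2B at 0x1b = 95f4
  after D3: wrote 7B at 0x16 = 8ca9ee6ec3a072
  after D4: wrote 2B at 0x05 = 51c8
  after D5: wrote 2B at 0x1e = 51c8
query mem[0x06]=0xc8, mem[0x15]=0xa3, mem[0x1f]=0xc8, mem[0x1c]=0x72, mem[0x0f]=0x72

MEM[0x06,0x15,0x1f,0x1c,0x0f] = c8 a3 c8 72 72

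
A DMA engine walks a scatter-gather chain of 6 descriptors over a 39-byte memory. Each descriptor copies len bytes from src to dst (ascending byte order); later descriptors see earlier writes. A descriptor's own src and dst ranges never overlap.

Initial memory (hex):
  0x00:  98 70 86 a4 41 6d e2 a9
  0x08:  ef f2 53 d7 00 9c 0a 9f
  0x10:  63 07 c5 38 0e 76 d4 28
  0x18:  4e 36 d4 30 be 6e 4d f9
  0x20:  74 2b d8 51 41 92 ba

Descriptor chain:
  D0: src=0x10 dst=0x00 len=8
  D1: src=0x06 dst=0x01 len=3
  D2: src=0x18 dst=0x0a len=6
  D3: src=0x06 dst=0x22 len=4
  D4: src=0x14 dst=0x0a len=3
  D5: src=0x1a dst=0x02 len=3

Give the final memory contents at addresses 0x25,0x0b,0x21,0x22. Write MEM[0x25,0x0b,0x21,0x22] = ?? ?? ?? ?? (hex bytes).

MEM[0x25,0x0b,0x21,0x22] = f2 76 2b d4

[0] 0x10->0x00 len=8 : 63 07 c5 38 0e 76 d4 28
[1] 0x06->0x01 len=3 : d4 28 ef
[2] 0x18->0x0a len=6 : 4e 36 d4 30 be 6e
[3] 0x06->0x22 len=4 : d4 28 ef f2
[4] 0x14->0x0a len=3 : 0e 76 d4
[5] 0x1a->0x02 len=3 : d4 30 be
query mem[0x25]=0xf2, mem[0x0b]=0x76, mem[0x21]=0x2b, mem[0x22]=0xd4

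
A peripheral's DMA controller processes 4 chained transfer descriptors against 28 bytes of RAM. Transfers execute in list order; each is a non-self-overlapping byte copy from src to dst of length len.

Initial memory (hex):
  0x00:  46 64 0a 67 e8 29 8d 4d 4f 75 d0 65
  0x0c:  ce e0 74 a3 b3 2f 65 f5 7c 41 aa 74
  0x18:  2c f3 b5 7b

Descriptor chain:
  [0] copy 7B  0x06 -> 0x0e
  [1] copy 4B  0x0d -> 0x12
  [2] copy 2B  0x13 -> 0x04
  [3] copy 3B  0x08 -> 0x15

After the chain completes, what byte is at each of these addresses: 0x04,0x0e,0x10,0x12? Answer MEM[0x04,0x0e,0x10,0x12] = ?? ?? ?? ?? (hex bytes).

#0 dst[0x0e+7] := {0x8d,0x4d,0x4f,0x75,0xd0,0x65,0xce}
#1 dst[0x12+4] := {0xe0,0x8d,0x4d,0x4f}
#2 dst[0x04+2] := {0x8d,0x4d}
#3 dst[0x15+3] := {0x4f,0x75,0xd0}
query mem[0x04]=0x8d, mem[0x0e]=0x8d, mem[0x10]=0x4f, mem[0x12]=0xe0

MEM[0x04,0x0e,0x10,0x12] = 8d 8d 4f e0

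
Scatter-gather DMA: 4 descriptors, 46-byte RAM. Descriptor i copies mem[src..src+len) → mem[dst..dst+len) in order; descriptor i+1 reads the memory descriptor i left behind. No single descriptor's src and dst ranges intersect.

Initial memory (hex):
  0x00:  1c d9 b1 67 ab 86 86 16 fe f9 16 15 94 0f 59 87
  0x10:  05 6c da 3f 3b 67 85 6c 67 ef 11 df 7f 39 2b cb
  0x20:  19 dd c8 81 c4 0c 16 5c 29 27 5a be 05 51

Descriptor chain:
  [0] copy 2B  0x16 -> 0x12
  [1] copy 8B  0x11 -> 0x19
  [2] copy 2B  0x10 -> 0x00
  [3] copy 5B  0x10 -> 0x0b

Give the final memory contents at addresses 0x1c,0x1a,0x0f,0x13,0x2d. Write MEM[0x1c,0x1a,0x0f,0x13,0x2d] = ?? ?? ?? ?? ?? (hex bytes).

D0: mem[0x12..0x13] <- [85 6c]
D1: mem[0x19..0x20] <- [6c 85 6c 3b 67 85 6c 67]
D2: mem[0x00..0x01] <- [05 6c]
D3: mem[0x0b..0x0f] <- [05 6c 85 6c 3b]
query mem[0x1c]=0x3b, mem[0x1a]=0x85, mem[0x0f]=0x3b, mem[0x13]=0x6c, mem[0x2d]=0x51

MEM[0x1c,0x1a,0x0f,0x13,0x2d] = 3b 85 3b 6c 51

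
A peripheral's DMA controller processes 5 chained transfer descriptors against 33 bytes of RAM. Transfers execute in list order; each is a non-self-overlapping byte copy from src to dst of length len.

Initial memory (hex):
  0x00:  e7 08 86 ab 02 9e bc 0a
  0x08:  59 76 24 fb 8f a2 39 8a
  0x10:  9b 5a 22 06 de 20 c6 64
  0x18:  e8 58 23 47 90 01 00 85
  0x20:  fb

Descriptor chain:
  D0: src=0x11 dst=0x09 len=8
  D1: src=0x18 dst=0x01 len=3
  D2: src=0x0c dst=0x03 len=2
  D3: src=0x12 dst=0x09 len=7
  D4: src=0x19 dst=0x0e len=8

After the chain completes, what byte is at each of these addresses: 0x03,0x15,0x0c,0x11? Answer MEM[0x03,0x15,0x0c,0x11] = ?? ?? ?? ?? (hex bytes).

#0 dst[0x09+8] := {0x5a,0x22,0x06,0xde,0x20,0xc6,0x64,0xe8}
#1 dst[0x01+3] := {0xe8,0x58,0x23}
#2 dst[0x03+2] := {0xde,0x20}
#3 dst[0x09+7] := {0x22,0x06,0xde,0x20,0xc6,0x64,0xe8}
#4 dst[0x0e+8] := {0x58,0x23,0x47,0x90,0x01,0x00,0x85,0xfb}
query mem[0x03]=0xde, mem[0x15]=0xfb, mem[0x0c]=0x20, mem[0x11]=0x90

MEM[0x03,0x15,0x0c,0x11] = de fb 20 90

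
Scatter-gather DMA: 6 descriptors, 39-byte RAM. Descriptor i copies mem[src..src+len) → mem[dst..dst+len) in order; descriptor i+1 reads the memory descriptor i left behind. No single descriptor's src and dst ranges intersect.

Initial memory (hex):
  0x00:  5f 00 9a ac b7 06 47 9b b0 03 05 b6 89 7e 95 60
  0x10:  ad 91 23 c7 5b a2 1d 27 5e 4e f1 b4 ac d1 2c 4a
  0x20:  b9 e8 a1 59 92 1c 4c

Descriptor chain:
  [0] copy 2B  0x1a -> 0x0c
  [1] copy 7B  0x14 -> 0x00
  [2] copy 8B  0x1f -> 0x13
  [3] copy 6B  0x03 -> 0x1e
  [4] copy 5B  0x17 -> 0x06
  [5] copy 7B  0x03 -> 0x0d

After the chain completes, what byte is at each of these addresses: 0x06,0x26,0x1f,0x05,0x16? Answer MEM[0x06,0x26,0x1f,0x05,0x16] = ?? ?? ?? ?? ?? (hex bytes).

MEM[0x06,0x26,0x1f,0x05,0x16] = 59 4c 5e 4e a1

D0: mem[0x0c..0x0d] <- [f1 b4]
D1: mem[0x00..0x06] <- [5b a2 1d 27 5e 4e f1]
D2: mem[0x13..0x1a] <- [4a b9 e8 a1 59 92 1c 4c]
D3: mem[0x1e..0x23] <- [27 5e 4e f1 9b b0]
D4: mem[0x06..0x0a] <- [59 92 1c 4c b4]
D5: mem[0x0d..0x13] <- [27 5e 4e 59 92 1c 4c]
query mem[0x06]=0x59, mem[0x26]=0x4c, mem[0x1f]=0x5e, mem[0x05]=0x4e, mem[0x16]=0xa1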